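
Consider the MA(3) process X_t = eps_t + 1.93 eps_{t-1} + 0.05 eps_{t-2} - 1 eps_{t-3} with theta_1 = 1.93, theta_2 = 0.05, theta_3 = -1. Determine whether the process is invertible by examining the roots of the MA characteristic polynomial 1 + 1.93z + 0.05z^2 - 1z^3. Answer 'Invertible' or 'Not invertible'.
\text{Not invertible}

The MA(q) characteristic polynomial is P(z) = 1 + 1.93z + 0.05z^2 - 1z^3.
Invertibility requires all roots to lie outside the unit circle, i.e. |z| > 1 for every root.
Degree 3: look for a simple real root z0 first, then factor out (1 - z/z0) and solve the remaining quadratic.
Testing z0 = -0.8: P(-0.8) = 1 + (1.93)(-0.8) + (0.05)(-0.8)^2 + (-1)(-0.8)^3
  = 1 + (-1.544) + (0.032) + (0.512) = 0.  So z_0 = -0.8 is a root, |z_0| = 0.8.
Divide out the factor (1 + 1.25 z) = (1 - z/z0) (since 1/z0 = -1.25):
  P(z) = (1 + 1.25 z)(1 + (0.68) z + (-0.8) z^2)
  [check: z-coef 0.68 - (-1.25) = 1.93; z^2-coef -0.8 - (-1.25)(0.68) = 0.05; z^3-coef -(-1.25)(-0.8) = -1.]
Remaining roots from the quadratic factor 1 + (0.68) z + (-0.8) z^2:
  Set 1 + (0.68) z + (-0.8) z^2 = 0, i.e. a z^2 + b z + c = 0 with a = -0.8, b = 0.68, c = 1.
  Discriminant D = b^2 - 4ac = (0.68)^2 - 4*(-0.8)*1 = 0.4624 - (-3.2) = 3.6624.
  D >= 0, so the roots are real: z = (-b +/- sqrt(D)) / (2a) = (-0.68 +/- 1.91374) / (-1.6).
    z_1 = (-0.68 + 1.91374) / (-1.6) = -0.7711,   |z_1| = 0.7711.
    z_2 = (-0.68 - 1.91374) / (-1.6) = 1.6211,   |z_2| = 1.6211.
Moduli of all roots: 0.8000, 0.7711, 1.6211.
All moduli strictly greater than 1? No.
Verdict: Not invertible.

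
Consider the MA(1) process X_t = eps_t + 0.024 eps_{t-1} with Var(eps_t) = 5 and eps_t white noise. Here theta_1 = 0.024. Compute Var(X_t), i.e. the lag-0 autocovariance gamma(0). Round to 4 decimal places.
\gamma(0) = 5.0029

For an MA(q) process X_t = eps_t + sum_i theta_i eps_{t-i} with
Var(eps_t) = sigma^2, the variance is
  gamma(0) = sigma^2 * (1 + sum_i theta_i^2).
  sum_i theta_i^2 = (0.024)^2 = 0.000576.
  gamma(0) = 5 * (1 + 0.000576) = 5 * 1.000576 = 5.00288, which rounds to 5.0029.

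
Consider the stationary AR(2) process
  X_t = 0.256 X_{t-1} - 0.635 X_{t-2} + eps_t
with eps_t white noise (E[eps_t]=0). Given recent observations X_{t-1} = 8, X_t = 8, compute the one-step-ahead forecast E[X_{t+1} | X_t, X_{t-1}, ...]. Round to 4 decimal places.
E[X_{t+1} \mid \mathcal F_t] = -3.0320

For an AR(p) model X_t = c + sum_i phi_i X_{t-i} + eps_t, the
one-step-ahead conditional mean is
  E[X_{t+1} | X_t, ...] = c + sum_i phi_i X_{t+1-i}.
Substitute known values:
  E[X_{t+1} | ...] = (0.256) * (8) + (-0.635) * (8)
                   = -3.0320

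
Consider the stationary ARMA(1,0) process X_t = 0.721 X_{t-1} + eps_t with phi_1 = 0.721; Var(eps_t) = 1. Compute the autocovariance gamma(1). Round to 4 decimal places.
\gamma(1) = 1.5016

Multiply the model equation by X_{t-k} and take expectations. With theta_0 = psi_0 = 1 and psi_j the MA(infinity) weights, this gives
  gamma(k) - sum_i phi_i gamma(k-i) = c_k,
  c_k = sigma^2 * sum_{j=k..q} theta_j psi_{j-k}   (c_k = 0 for k > q),
using gamma(-m) = gamma(m).
Pure AR (q = 0): c_0 = sigma^2 = 1, c_k = 0 for k >= 1.
Equations for k = 0 and k = 1 (AR order 1):
  gamma(0) = phi_1 gamma(1) + c_0
  gamma(1) = phi_1 gamma(0) + c_1
Substituting the second into the first: gamma(0) (1 - phi_1^2) = c_0 + phi_1 c_1, so
  gamma(0) = c_0 / (1 - phi_1^2) = 1 / (1 - (0.721)^2) = 1 / 0.480159 = 2.082643.
  gamma(1) = phi_1 gamma(0) = (0.721)(2.082643) = 1.501586.
Therefore gamma(1) = 1.5016 (to 4 decimal places).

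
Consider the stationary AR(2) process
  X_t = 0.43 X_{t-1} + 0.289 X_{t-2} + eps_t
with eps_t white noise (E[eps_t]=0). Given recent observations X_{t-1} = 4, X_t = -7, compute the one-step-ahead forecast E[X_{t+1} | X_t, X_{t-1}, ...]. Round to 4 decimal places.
E[X_{t+1} \mid \mathcal F_t] = -1.8540

For an AR(p) model X_t = c + sum_i phi_i X_{t-i} + eps_t, the
one-step-ahead conditional mean is
  E[X_{t+1} | X_t, ...] = c + sum_i phi_i X_{t+1-i}.
Substitute known values:
  E[X_{t+1} | ...] = (0.43) * (-7) + (0.289) * (4)
                   = -1.8540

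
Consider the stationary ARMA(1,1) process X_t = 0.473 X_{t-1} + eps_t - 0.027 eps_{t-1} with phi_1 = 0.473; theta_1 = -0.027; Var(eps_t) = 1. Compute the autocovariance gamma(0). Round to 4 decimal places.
\gamma(0) = 1.2562

Multiply the model equation by X_{t-k} and take expectations. With theta_0 = psi_0 = 1 and psi_j the MA(infinity) weights, this gives
  gamma(k) - sum_i phi_i gamma(k-i) = c_k,
  c_k = sigma^2 * sum_{j=k..q} theta_j psi_{j-k}   (c_k = 0 for k > q),
using gamma(-m) = gamma(m).
psi-weights needed (psi_j = theta_j + sum_i phi_i psi_{j-i}):
  psi_1 = theta_1 + phi_1 = -0.027 + (0.473) = 0.446
Right-hand sides:
  c_0 = sigma^2 (1 + theta_1 psi_1) = 1 * (1 + (-0.027)(0.446)) = 1 * 0.987958 = 0.987958
  c_1 = sigma^2 theta_1 = 1 * (-0.027) = -0.027
  c_2 = 0
Equations for k = 0 and k = 1 (AR order 1):
  gamma(0) = phi_1 gamma(1) + c_0
  gamma(1) = phi_1 gamma(0) + c_1
Substituting the second into the first: gamma(0) (1 - phi_1^2) = c_0 + phi_1 c_1, so
  gamma(0) = (c_0 + phi_1 c_1) / (1 - phi_1^2) = (0.987958 + (0.473)(-0.027)) / (1 - (0.473)^2) = 0.975187 / 0.776271 = 1.256246.
Therefore gamma(0) = 1.2562 (to 4 decimal places).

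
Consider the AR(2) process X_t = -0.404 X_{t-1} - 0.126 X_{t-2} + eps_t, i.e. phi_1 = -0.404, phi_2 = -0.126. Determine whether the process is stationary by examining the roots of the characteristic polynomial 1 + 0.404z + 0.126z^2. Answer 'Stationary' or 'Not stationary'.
\text{Stationary}

The AR(p) characteristic polynomial is P(z) = 1 + 0.404z + 0.126z^2.
Stationarity requires all roots to lie outside the unit circle, i.e. |z| > 1 for every root.
Set 1 + (0.404) z + (0.126) z^2 = 0, i.e. a z^2 + b z + c = 0 with a = 0.126, b = 0.404, c = 1.
Discriminant D = b^2 - 4ac = (0.404)^2 - 4*(0.126)*1 = 0.163216 - (0.504) = -0.340784.
D < 0, so the roots are the complex-conjugate pair z = (-b +/- i sqrt(-D)) / (2a) = -1.6032 +/- 2.3165i.
For a conjugate pair |z|^2 = z * conj(z) = (product of roots) = c/a = 1/(0.126) = 7.936508, so |z| = sqrt(7.936508) = 2.8172 for both roots.
Moduli of all roots: 2.8172, 2.8172.
All moduli strictly greater than 1? Yes.
Verdict: Stationary.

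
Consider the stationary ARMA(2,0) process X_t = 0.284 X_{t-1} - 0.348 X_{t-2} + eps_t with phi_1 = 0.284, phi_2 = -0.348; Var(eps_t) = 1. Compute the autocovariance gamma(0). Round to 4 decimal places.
\gamma(0) = 1.1906

Multiply the model equation by X_{t-k} and take expectations. With theta_0 = psi_0 = 1 and psi_j the MA(infinity) weights, this gives
  gamma(k) - sum_i phi_i gamma(k-i) = c_k,
  c_k = sigma^2 * sum_{j=k..q} theta_j psi_{j-k}   (c_k = 0 for k > q),
using gamma(-m) = gamma(m).
Pure AR (q = 0): c_0 = sigma^2 = 1, c_k = 0 for k >= 1.
Equations for k = 0, 1, 2 (AR order 2, c_2 = 0):
  (E0) gamma(0) = phi_1 gamma(1) + phi_2 gamma(2) + c_0
  (E1) gamma(1) = phi_1 gamma(0) + phi_2 gamma(1) + c_1
  (E2) gamma(2) = phi_1 gamma(1) + phi_2 gamma(0)
From (E1): gamma(1) = A gamma(0) + B with
  A = phi_1 / (1 - phi_2) = 0.284 / 1.348 = 0.210682,   B = c_1 / (1 - phi_2) = 0 / 1.348 = 0.
Insert (E2) into (E0): gamma(0) (1 - phi_2^2) = phi_1 (1 + phi_2) gamma(1) + c_0.
  phi_1 (1 + phi_2) = (0.284)(0.652) = 0.185168,   1 - phi_2^2 = 0.878896.
Replace gamma(1) by A gamma(0) + B and collect gamma(0):
  gamma(0) [0.878896 - (0.185168)(0.210682)] = c_0 = 1
  gamma(0) * 0.839884 = 1
  gamma(0) = 1 / 0.839884 = 1.19064.
Therefore gamma(0) = 1.1906 (to 4 decimal places).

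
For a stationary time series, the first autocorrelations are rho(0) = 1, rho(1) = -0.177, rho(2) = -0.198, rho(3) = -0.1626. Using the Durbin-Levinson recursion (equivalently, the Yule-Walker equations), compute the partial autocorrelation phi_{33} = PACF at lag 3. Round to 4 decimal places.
\phi_{33} = -0.2711

The PACF at lag k is phi_{kk}, the last component of the solution
to the Yule-Walker system G_k phi = r_k where
  (G_k)_{ij} = rho(|i - j|), (r_k)_i = rho(i), i,j = 1..k.
Equivalently, Durbin-Levinson gives phi_{kk} iteratively:
  phi_{11} = rho(1)
  phi_{kk} = [rho(k) - sum_{j=1..k-1} phi_{k-1,j} rho(k-j)]
            / [1 - sum_{j=1..k-1} phi_{k-1,j} rho(j)],
  phi_{k,j} = phi_{k-1,j} - phi_{kk} phi_{k-1,k-j},  j = 1..k-1.
Step k = 1:
  phi_11 = rho(1) = -0.177.
Step k = 2:
  phi_22 = [rho(2) - phi_11 rho(1)] / [1 - phi_11 rho(1)] = [-0.198 - (-0.177)(-0.177)] / [1 - (-0.177)(-0.177)]
         = -0.229329 / 0.968671 = -0.236746.
  Update: phi_21 = phi_11 - phi_22 phi_11 = -0.177 - (-0.236746)(-0.177) = -0.218904.
Step k = 3:
  phi_33 = [rho(3) - phi_21 rho(2) - phi_22 rho(1)] / [1 - phi_21 rho(1) - phi_22 rho(2)]
    numerator   = -0.1626 - (-0.218904)(-0.198) - (-0.236746)(-0.177) = -0.24784705
    denominator = 1 - (-0.218904)(-0.177) - (-0.236746)(-0.198) = 0.91437827
  phi_33 = -0.24784705 / 0.91437827 = -0.2711.
Therefore phi_{33} = -0.2711.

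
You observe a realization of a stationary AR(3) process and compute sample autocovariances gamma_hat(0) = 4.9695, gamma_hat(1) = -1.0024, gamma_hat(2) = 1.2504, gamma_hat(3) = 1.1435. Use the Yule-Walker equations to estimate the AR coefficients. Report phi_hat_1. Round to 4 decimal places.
\hat\phi_{1} = -0.2330

The Yule-Walker equations for an AR(p) process read, in matrix form,
  Gamma_p phi = r_p,   with   (Gamma_p)_{ij} = gamma(|i - j|),
                       (r_p)_i = gamma(i),   i,j = 1..p.
Substitute the sample gammas (Toeplitz matrix and right-hand side of size 3):
  Gamma_p = [[4.9695, -1.0024, 1.2504], [-1.0024, 4.9695, -1.0024], [1.2504, -1.0024, 4.9695]]
  r_p     = [-1.0024, 1.2504, 1.1435]
Written out (R1..R3):
  (R1) 4.9695 phi_1 - 1.0024 phi_2 + 1.2504 phi_3 = -1.0024
  (R2) -1.0024 phi_1 + 4.9695 phi_2 - 1.0024 phi_3 = 1.2504
  (R3) 1.2504 phi_1 - 1.0024 phi_2 + 4.9695 phi_3 = 1.1435
Gaussian elimination:
  R2 <- R2 - (-1.0024/4.9695) R1 = R2 - (-0.20171) R1:  4.767305 phi_2 - 0.750181 phi_3 = 1.048205
  R3 <- R3 - (1.2504/4.9695) R1 = R3 - (0.251615) R1:  -0.750181 phi_2 + 4.654881 phi_3 = 1.395719
  R3 <- R3 - (-0.750181/4.767305) R2 = R3 - (-0.15736) R2:  4.536833 phi_3 = 1.560664
Back-substitution:
  phi_hat_3 = 1.560664 / 4.536833 = 0.343999
  phi_hat_2 = (1.048205 - (-0.750181)(0.343999)) / 4.767305 = 0.274005
  phi_hat_1 = (-1.0024 - (-1.0024)(0.274005) - (1.2504)(0.343999)) / 4.9695 = -0.232996
So phi_hat = [-0.2330, 0.2740, 0.3440].
Therefore phi_hat_1 = -0.2330.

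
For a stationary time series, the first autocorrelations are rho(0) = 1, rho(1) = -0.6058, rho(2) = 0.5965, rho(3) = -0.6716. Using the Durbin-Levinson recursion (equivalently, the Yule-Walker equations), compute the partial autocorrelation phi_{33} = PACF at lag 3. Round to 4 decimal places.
\phi_{33} = -0.4031

The PACF at lag k is phi_{kk}, the last component of the solution
to the Yule-Walker system G_k phi = r_k where
  (G_k)_{ij} = rho(|i - j|), (r_k)_i = rho(i), i,j = 1..k.
Equivalently, Durbin-Levinson gives phi_{kk} iteratively:
  phi_{11} = rho(1)
  phi_{kk} = [rho(k) - sum_{j=1..k-1} phi_{k-1,j} rho(k-j)]
            / [1 - sum_{j=1..k-1} phi_{k-1,j} rho(j)],
  phi_{k,j} = phi_{k-1,j} - phi_{kk} phi_{k-1,k-j},  j = 1..k-1.
Step k = 1:
  phi_11 = rho(1) = -0.6058.
Step k = 2:
  phi_22 = [rho(2) - phi_11 rho(1)] / [1 - phi_11 rho(1)] = [0.5965 - (-0.6058)(-0.6058)] / [1 - (-0.6058)(-0.6058)]
         = 0.22950636 / 0.63300636 = 0.362566.
  Update: phi_21 = phi_11 - phi_22 phi_11 = -0.6058 - (0.362566)(-0.6058) = -0.386158.
Step k = 3:
  phi_33 = [rho(3) - phi_21 rho(2) - phi_22 rho(1)] / [1 - phi_21 rho(1) - phi_22 rho(2)]
    numerator   = -0.6716 - (-0.386158)(0.5965) - (0.362566)(-0.6058) = -0.22161464
    denominator = 1 - (-0.386158)(-0.6058) - (0.362566)(0.5965) = 0.54979524
  phi_33 = -0.22161464 / 0.54979524 = -0.4031.
Therefore phi_{33} = -0.4031.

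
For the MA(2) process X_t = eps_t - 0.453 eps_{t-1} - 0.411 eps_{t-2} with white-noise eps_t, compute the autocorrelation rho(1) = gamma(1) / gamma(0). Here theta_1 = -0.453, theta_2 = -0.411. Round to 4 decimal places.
\rho(1) = -0.1942

For an MA(q) process with theta_0 = 1, the autocovariance is
  gamma(k) = sigma^2 * sum_{i=0..q-k} theta_i * theta_{i+k},
and rho(k) = gamma(k) / gamma(0). Sigma^2 cancels.
  numerator   = (1)*(-0.453) + (-0.453)*(-0.411) = -0.266817.
  denominator = (1)^2 + (-0.453)^2 + (-0.411)^2 = 1.37413.
  rho(1) = -0.266817 / 1.37413 = -0.1942.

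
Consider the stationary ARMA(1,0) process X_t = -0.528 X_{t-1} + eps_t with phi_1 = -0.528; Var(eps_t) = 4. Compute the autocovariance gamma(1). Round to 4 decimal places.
\gamma(1) = -2.9284

Multiply the model equation by X_{t-k} and take expectations. With theta_0 = psi_0 = 1 and psi_j the MA(infinity) weights, this gives
  gamma(k) - sum_i phi_i gamma(k-i) = c_k,
  c_k = sigma^2 * sum_{j=k..q} theta_j psi_{j-k}   (c_k = 0 for k > q),
using gamma(-m) = gamma(m).
Pure AR (q = 0): c_0 = sigma^2 = 4, c_k = 0 for k >= 1.
Equations for k = 0 and k = 1 (AR order 1):
  gamma(0) = phi_1 gamma(1) + c_0
  gamma(1) = phi_1 gamma(0) + c_1
Substituting the second into the first: gamma(0) (1 - phi_1^2) = c_0 + phi_1 c_1, so
  gamma(0) = c_0 / (1 - phi_1^2) = 4 / (1 - (-0.528)^2) = 4 / 0.721216 = 5.546189.
  gamma(1) = phi_1 gamma(0) = (-0.528)(5.546189) = -2.928388.
Therefore gamma(1) = -2.9284 (to 4 decimal places).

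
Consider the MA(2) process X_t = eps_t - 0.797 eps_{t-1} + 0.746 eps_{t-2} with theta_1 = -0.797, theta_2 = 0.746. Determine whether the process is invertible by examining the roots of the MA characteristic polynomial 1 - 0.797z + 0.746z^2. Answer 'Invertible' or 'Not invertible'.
\text{Invertible}

The MA(q) characteristic polynomial is P(z) = 1 - 0.797z + 0.746z^2.
Invertibility requires all roots to lie outside the unit circle, i.e. |z| > 1 for every root.
Set 1 + (-0.797) z + (0.746) z^2 = 0, i.e. a z^2 + b z + c = 0 with a = 0.746, b = -0.797, c = 1.
Discriminant D = b^2 - 4ac = (-0.797)^2 - 4*(0.746)*1 = 0.635209 - (2.984) = -2.348791.
D < 0, so the roots are the complex-conjugate pair z = (-b +/- i sqrt(-D)) / (2a) = 0.5342 +/- 1.0272i.
For a conjugate pair |z|^2 = z * conj(z) = (product of roots) = c/a = 1/(0.746) = 1.340483, so |z| = sqrt(1.340483) = 1.1578 for both roots.
Moduli of all roots: 1.1578, 1.1578.
All moduli strictly greater than 1? Yes.
Verdict: Invertible.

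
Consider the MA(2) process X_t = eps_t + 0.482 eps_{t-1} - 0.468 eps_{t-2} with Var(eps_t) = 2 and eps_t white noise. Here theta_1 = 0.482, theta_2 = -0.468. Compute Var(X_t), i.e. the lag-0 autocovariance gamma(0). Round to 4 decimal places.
\gamma(0) = 2.9027

For an MA(q) process X_t = eps_t + sum_i theta_i eps_{t-i} with
Var(eps_t) = sigma^2, the variance is
  gamma(0) = sigma^2 * (1 + sum_i theta_i^2).
  sum_i theta_i^2 = (0.482)^2 + (-0.468)^2 = 0.232324 + 0.219024 = 0.451348.
  gamma(0) = 2 * (1 + 0.451348) = 2 * 1.451348 = 2.902696, which rounds to 2.9027.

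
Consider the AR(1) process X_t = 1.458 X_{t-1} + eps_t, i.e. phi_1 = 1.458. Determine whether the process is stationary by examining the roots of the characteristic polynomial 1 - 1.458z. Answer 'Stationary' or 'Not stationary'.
\text{Not stationary}

The AR(p) characteristic polynomial is P(z) = 1 - 1.458z.
Stationarity requires all roots to lie outside the unit circle, i.e. |z| > 1 for every root.
This is linear in z: 1 + (-1.458) z = 0  =>  z = -1/(-1.458) = 0.685871,  |z| = 0.685871.
Moduli of all roots: 0.6859.
All moduli strictly greater than 1? No.
Verdict: Not stationary.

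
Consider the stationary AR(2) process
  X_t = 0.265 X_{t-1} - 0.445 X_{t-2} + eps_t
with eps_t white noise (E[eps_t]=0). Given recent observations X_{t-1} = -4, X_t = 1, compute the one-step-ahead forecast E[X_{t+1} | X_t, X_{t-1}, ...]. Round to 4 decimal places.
E[X_{t+1} \mid \mathcal F_t] = 2.0450

For an AR(p) model X_t = c + sum_i phi_i X_{t-i} + eps_t, the
one-step-ahead conditional mean is
  E[X_{t+1} | X_t, ...] = c + sum_i phi_i X_{t+1-i}.
Substitute known values:
  E[X_{t+1} | ...] = (0.265) * (1) + (-0.445) * (-4)
                   = 2.0450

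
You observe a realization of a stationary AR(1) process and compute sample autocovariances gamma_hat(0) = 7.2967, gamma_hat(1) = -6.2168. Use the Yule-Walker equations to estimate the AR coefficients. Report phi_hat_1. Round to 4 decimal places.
\hat\phi_{1} = -0.8520

The Yule-Walker equations for an AR(p) process read, in matrix form,
  Gamma_p phi = r_p,   with   (Gamma_p)_{ij} = gamma(|i - j|),
                       (r_p)_i = gamma(i),   i,j = 1..p.
Substitute the sample gammas (Toeplitz matrix and right-hand side of size 1):
  Gamma_p = [[7.2967]]
  r_p     = [-6.2168]
With p = 1 this is the single equation gamma(0) phi_1 = gamma(1):
  phi_hat_1 = gamma(1) / gamma(0) = -6.2168 / 7.2967 = -0.8520.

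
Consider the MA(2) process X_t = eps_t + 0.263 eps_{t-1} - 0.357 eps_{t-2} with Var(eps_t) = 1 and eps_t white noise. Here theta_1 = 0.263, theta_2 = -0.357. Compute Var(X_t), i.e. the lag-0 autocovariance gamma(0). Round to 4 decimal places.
\gamma(0) = 1.1966

For an MA(q) process X_t = eps_t + sum_i theta_i eps_{t-i} with
Var(eps_t) = sigma^2, the variance is
  gamma(0) = sigma^2 * (1 + sum_i theta_i^2).
  sum_i theta_i^2 = (0.263)^2 + (-0.357)^2 = 0.069169 + 0.127449 = 0.196618.
  gamma(0) = 1 * (1 + 0.196618) = 1 * 1.196618 = 1.196618, which rounds to 1.1966.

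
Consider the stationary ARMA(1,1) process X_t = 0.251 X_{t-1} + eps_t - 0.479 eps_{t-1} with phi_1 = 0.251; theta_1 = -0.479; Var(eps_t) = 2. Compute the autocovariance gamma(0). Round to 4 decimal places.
\gamma(0) = 2.1110

Multiply the model equation by X_{t-k} and take expectations. With theta_0 = psi_0 = 1 and psi_j the MA(infinity) weights, this gives
  gamma(k) - sum_i phi_i gamma(k-i) = c_k,
  c_k = sigma^2 * sum_{j=k..q} theta_j psi_{j-k}   (c_k = 0 for k > q),
using gamma(-m) = gamma(m).
psi-weights needed (psi_j = theta_j + sum_i phi_i psi_{j-i}):
  psi_1 = theta_1 + phi_1 = -0.479 + (0.251) = -0.228
Right-hand sides:
  c_0 = sigma^2 (1 + theta_1 psi_1) = 2 * (1 + (-0.479)(-0.228)) = 2 * 1.109212 = 2.218424
  c_1 = sigma^2 theta_1 = 2 * (-0.479) = -0.958
  c_2 = 0
Equations for k = 0 and k = 1 (AR order 1):
  gamma(0) = phi_1 gamma(1) + c_0
  gamma(1) = phi_1 gamma(0) + c_1
Substituting the second into the first: gamma(0) (1 - phi_1^2) = c_0 + phi_1 c_1, so
  gamma(0) = (c_0 + phi_1 c_1) / (1 - phi_1^2) = (2.218424 + (0.251)(-0.958)) / (1 - (0.251)^2) = 1.977966 / 0.936999 = 2.110958.
Therefore gamma(0) = 2.1110 (to 4 decimal places).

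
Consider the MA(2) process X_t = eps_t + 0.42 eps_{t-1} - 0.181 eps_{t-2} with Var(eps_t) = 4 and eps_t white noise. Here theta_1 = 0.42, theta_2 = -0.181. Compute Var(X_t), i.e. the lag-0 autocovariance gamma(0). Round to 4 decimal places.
\gamma(0) = 4.8366

For an MA(q) process X_t = eps_t + sum_i theta_i eps_{t-i} with
Var(eps_t) = sigma^2, the variance is
  gamma(0) = sigma^2 * (1 + sum_i theta_i^2).
  sum_i theta_i^2 = (0.42)^2 + (-0.181)^2 = 0.1764 + 0.032761 = 0.209161.
  gamma(0) = 4 * (1 + 0.209161) = 4 * 1.209161 = 4.836644, which rounds to 4.8366.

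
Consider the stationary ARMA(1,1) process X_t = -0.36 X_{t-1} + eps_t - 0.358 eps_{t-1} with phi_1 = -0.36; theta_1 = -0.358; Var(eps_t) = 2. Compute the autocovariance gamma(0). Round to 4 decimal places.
\gamma(0) = 3.1846

Multiply the model equation by X_{t-k} and take expectations. With theta_0 = psi_0 = 1 and psi_j the MA(infinity) weights, this gives
  gamma(k) - sum_i phi_i gamma(k-i) = c_k,
  c_k = sigma^2 * sum_{j=k..q} theta_j psi_{j-k}   (c_k = 0 for k > q),
using gamma(-m) = gamma(m).
psi-weights needed (psi_j = theta_j + sum_i phi_i psi_{j-i}):
  psi_1 = theta_1 + phi_1 = -0.358 + (-0.36) = -0.718
Right-hand sides:
  c_0 = sigma^2 (1 + theta_1 psi_1) = 2 * (1 + (-0.358)(-0.718)) = 2 * 1.257044 = 2.514088
  c_1 = sigma^2 theta_1 = 2 * (-0.358) = -0.716
  c_2 = 0
Equations for k = 0 and k = 1 (AR order 1):
  gamma(0) = phi_1 gamma(1) + c_0
  gamma(1) = phi_1 gamma(0) + c_1
Substituting the second into the first: gamma(0) (1 - phi_1^2) = c_0 + phi_1 c_1, so
  gamma(0) = (c_0 + phi_1 c_1) / (1 - phi_1^2) = (2.514088 + (-0.36)(-0.716)) / (1 - (-0.36)^2) = 2.771848 / 0.8704 = 3.184568.
Therefore gamma(0) = 3.1846 (to 4 decimal places).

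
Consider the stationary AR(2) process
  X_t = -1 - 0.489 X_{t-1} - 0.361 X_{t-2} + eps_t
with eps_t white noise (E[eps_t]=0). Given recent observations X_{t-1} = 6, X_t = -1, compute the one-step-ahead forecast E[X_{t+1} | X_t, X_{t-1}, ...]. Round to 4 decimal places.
E[X_{t+1} \mid \mathcal F_t] = -2.6770

For an AR(p) model X_t = c + sum_i phi_i X_{t-i} + eps_t, the
one-step-ahead conditional mean is
  E[X_{t+1} | X_t, ...] = c + sum_i phi_i X_{t+1-i}.
Substitute known values:
  E[X_{t+1} | ...] = -1 + (-0.489) * (-1) + (-0.361) * (6)
                   = -2.6770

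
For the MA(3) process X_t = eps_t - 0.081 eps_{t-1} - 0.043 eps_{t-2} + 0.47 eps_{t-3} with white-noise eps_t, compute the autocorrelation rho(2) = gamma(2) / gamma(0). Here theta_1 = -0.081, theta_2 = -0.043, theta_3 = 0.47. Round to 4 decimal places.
\rho(2) = -0.0659

For an MA(q) process with theta_0 = 1, the autocovariance is
  gamma(k) = sigma^2 * sum_{i=0..q-k} theta_i * theta_{i+k},
and rho(k) = gamma(k) / gamma(0). Sigma^2 cancels.
  numerator   = (1)*(-0.043) + (-0.081)*(0.47) = -0.08107.
  denominator = (1)^2 + (-0.081)^2 + (-0.043)^2 + (0.47)^2 = 1.22931.
  rho(2) = -0.08107 / 1.22931 = -0.0659.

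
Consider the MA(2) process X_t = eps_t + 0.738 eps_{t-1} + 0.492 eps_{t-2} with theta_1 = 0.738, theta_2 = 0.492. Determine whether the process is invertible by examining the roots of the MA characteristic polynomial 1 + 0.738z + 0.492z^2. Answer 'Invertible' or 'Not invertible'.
\text{Invertible}

The MA(q) characteristic polynomial is P(z) = 1 + 0.738z + 0.492z^2.
Invertibility requires all roots to lie outside the unit circle, i.e. |z| > 1 for every root.
Set 1 + (0.738) z + (0.492) z^2 = 0, i.e. a z^2 + b z + c = 0 with a = 0.492, b = 0.738, c = 1.
Discriminant D = b^2 - 4ac = (0.738)^2 - 4*(0.492)*1 = 0.544644 - (1.968) = -1.423356.
D < 0, so the roots are the complex-conjugate pair z = (-b +/- i sqrt(-D)) / (2a) = -0.75 +/- 1.2124i.
For a conjugate pair |z|^2 = z * conj(z) = (product of roots) = c/a = 1/(0.492) = 2.03252, so |z| = sqrt(2.03252) = 1.4257 for both roots.
Moduli of all roots: 1.4257, 1.4257.
All moduli strictly greater than 1? Yes.
Verdict: Invertible.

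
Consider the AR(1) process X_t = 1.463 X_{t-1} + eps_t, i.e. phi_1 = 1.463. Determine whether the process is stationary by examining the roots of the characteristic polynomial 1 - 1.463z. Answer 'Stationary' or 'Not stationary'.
\text{Not stationary}

The AR(p) characteristic polynomial is P(z) = 1 - 1.463z.
Stationarity requires all roots to lie outside the unit circle, i.e. |z| > 1 for every root.
This is linear in z: 1 + (-1.463) z = 0  =>  z = -1/(-1.463) = 0.683527,  |z| = 0.683527.
Moduli of all roots: 0.6835.
All moduli strictly greater than 1? No.
Verdict: Not stationary.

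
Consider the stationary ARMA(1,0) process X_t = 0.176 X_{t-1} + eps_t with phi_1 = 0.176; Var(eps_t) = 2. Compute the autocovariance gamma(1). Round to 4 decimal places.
\gamma(1) = 0.3633

Multiply the model equation by X_{t-k} and take expectations. With theta_0 = psi_0 = 1 and psi_j the MA(infinity) weights, this gives
  gamma(k) - sum_i phi_i gamma(k-i) = c_k,
  c_k = sigma^2 * sum_{j=k..q} theta_j psi_{j-k}   (c_k = 0 for k > q),
using gamma(-m) = gamma(m).
Pure AR (q = 0): c_0 = sigma^2 = 2, c_k = 0 for k >= 1.
Equations for k = 0 and k = 1 (AR order 1):
  gamma(0) = phi_1 gamma(1) + c_0
  gamma(1) = phi_1 gamma(0) + c_1
Substituting the second into the first: gamma(0) (1 - phi_1^2) = c_0 + phi_1 c_1, so
  gamma(0) = c_0 / (1 - phi_1^2) = 2 / (1 - (0.176)^2) = 2 / 0.969024 = 2.063932.
  gamma(1) = phi_1 gamma(0) = (0.176)(2.063932) = 0.363252.
Therefore gamma(1) = 0.3633 (to 4 decimal places).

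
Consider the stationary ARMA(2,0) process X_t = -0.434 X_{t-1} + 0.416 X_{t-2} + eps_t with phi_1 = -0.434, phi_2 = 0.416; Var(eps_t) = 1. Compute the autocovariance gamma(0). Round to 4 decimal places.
\gamma(0) = 2.7009

Multiply the model equation by X_{t-k} and take expectations. With theta_0 = psi_0 = 1 and psi_j the MA(infinity) weights, this gives
  gamma(k) - sum_i phi_i gamma(k-i) = c_k,
  c_k = sigma^2 * sum_{j=k..q} theta_j psi_{j-k}   (c_k = 0 for k > q),
using gamma(-m) = gamma(m).
Pure AR (q = 0): c_0 = sigma^2 = 1, c_k = 0 for k >= 1.
Equations for k = 0, 1, 2 (AR order 2, c_2 = 0):
  (E0) gamma(0) = phi_1 gamma(1) + phi_2 gamma(2) + c_0
  (E1) gamma(1) = phi_1 gamma(0) + phi_2 gamma(1) + c_1
  (E2) gamma(2) = phi_1 gamma(1) + phi_2 gamma(0)
From (E1): gamma(1) = A gamma(0) + B with
  A = phi_1 / (1 - phi_2) = -0.434 / 0.584 = -0.743151,   B = c_1 / (1 - phi_2) = 0 / 0.584 = 0.
Insert (E2) into (E0): gamma(0) (1 - phi_2^2) = phi_1 (1 + phi_2) gamma(1) + c_0.
  phi_1 (1 + phi_2) = (-0.434)(1.416) = -0.614544,   1 - phi_2^2 = 0.826944.
Replace gamma(1) by A gamma(0) + B and collect gamma(0):
  gamma(0) [0.826944 - (-0.614544)(-0.743151)] = c_0 = 1
  gamma(0) * 0.370245 = 1
  gamma(0) = 1 / 0.370245 = 2.700913.
Therefore gamma(0) = 2.7009 (to 4 decimal places).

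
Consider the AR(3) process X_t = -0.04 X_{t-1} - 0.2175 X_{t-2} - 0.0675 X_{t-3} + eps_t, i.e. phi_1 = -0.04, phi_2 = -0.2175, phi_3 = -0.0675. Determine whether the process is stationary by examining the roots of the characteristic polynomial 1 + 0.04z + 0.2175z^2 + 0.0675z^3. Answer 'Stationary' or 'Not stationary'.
\text{Stationary}

The AR(p) characteristic polynomial is P(z) = 1 + 0.04z + 0.2175z^2 + 0.0675z^3.
Stationarity requires all roots to lie outside the unit circle, i.e. |z| > 1 for every root.
Degree 3: look for a simple real root z0 first, then factor out (1 - z/z0) and solve the remaining quadratic.
Testing z0 = -4: P(-4) = 1 + (0.04)(-4) + (0.2175)(-4)^2 + (0.0675)(-4)^3
  = 1 + (-0.16) + (3.48) + (-4.32) = 0.  So z_0 = -4 is a root, |z_0| = 4.
Divide out the factor (1 + 0.25 z) = (1 - z/z0) (since 1/z0 = -0.25):
  P(z) = (1 + 0.25 z)(1 + (-0.21) z + (0.27) z^2)
  [check: z-coef -0.21 - (-0.25) = 0.04; z^2-coef 0.27 - (-0.25)(-0.21) = 0.2175; z^3-coef -(-0.25)(0.27) = 0.0675.]
Remaining roots from the quadratic factor 1 + (-0.21) z + (0.27) z^2:
  Set 1 + (-0.21) z + (0.27) z^2 = 0, i.e. a z^2 + b z + c = 0 with a = 0.27, b = -0.21, c = 1.
  Discriminant D = b^2 - 4ac = (-0.21)^2 - 4*(0.27)*1 = 0.0441 - (1.08) = -1.0359.
  D < 0, so the roots are the complex-conjugate pair z = (-b +/- i sqrt(-D)) / (2a) = 0.3889 +/- 1.8848i.
  For a conjugate pair |z|^2 = z * conj(z) = (product of roots) = c/a = 1/(0.27) = 3.703704, so |z| = sqrt(3.703704) = 1.9245 for both roots.
Moduli of all roots: 4.0000, 1.9245, 1.9245.
All moduli strictly greater than 1? Yes.
Verdict: Stationary.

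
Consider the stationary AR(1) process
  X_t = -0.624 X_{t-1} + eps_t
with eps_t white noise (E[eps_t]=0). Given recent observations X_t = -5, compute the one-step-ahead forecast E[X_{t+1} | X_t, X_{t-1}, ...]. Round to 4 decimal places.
E[X_{t+1} \mid \mathcal F_t] = 3.1200

For an AR(p) model X_t = c + sum_i phi_i X_{t-i} + eps_t, the
one-step-ahead conditional mean is
  E[X_{t+1} | X_t, ...] = c + sum_i phi_i X_{t+1-i}.
Substitute known values:
  E[X_{t+1} | ...] = (-0.624) * (-5)
                   = 3.1200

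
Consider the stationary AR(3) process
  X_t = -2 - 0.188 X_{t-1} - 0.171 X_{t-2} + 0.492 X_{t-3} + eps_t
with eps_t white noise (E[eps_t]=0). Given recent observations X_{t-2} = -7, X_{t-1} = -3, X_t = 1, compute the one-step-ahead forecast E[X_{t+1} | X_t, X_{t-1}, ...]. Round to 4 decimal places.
E[X_{t+1} \mid \mathcal F_t] = -5.1190

For an AR(p) model X_t = c + sum_i phi_i X_{t-i} + eps_t, the
one-step-ahead conditional mean is
  E[X_{t+1} | X_t, ...] = c + sum_i phi_i X_{t+1-i}.
Substitute known values:
  E[X_{t+1} | ...] = -2 + (-0.188) * (1) + (-0.171) * (-3) + (0.492) * (-7)
                   = -5.1190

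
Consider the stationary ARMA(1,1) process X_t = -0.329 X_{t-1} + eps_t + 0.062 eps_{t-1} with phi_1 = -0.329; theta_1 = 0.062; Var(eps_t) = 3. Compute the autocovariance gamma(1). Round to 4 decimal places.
\gamma(1) = -0.8799

Multiply the model equation by X_{t-k} and take expectations. With theta_0 = psi_0 = 1 and psi_j the MA(infinity) weights, this gives
  gamma(k) - sum_i phi_i gamma(k-i) = c_k,
  c_k = sigma^2 * sum_{j=k..q} theta_j psi_{j-k}   (c_k = 0 for k > q),
using gamma(-m) = gamma(m).
psi-weights needed (psi_j = theta_j + sum_i phi_i psi_{j-i}):
  psi_1 = theta_1 + phi_1 = 0.062 + (-0.329) = -0.267
Right-hand sides:
  c_0 = sigma^2 (1 + theta_1 psi_1) = 3 * (1 + (0.062)(-0.267)) = 3 * 0.983446 = 2.950338
  c_1 = sigma^2 theta_1 = 3 * (0.062) = 0.186
  c_2 = 0
Equations for k = 0 and k = 1 (AR order 1):
  gamma(0) = phi_1 gamma(1) + c_0
  gamma(1) = phi_1 gamma(0) + c_1
Substituting the second into the first: gamma(0) (1 - phi_1^2) = c_0 + phi_1 c_1, so
  gamma(0) = (c_0 + phi_1 c_1) / (1 - phi_1^2) = (2.950338 + (-0.329)(0.186)) / (1 - (-0.329)^2) = 2.889144 / 0.891759 = 3.239826.
  gamma(1) = phi_1 gamma(0) + c_1 = (-0.329)(3.239826) + (0.186) = -0.879903.
Therefore gamma(1) = -0.8799 (to 4 decimal places).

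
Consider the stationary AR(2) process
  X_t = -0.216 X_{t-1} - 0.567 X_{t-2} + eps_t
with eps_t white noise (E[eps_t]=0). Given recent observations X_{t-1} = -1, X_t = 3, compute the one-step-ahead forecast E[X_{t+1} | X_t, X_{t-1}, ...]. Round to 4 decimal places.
E[X_{t+1} \mid \mathcal F_t] = -0.0810

For an AR(p) model X_t = c + sum_i phi_i X_{t-i} + eps_t, the
one-step-ahead conditional mean is
  E[X_{t+1} | X_t, ...] = c + sum_i phi_i X_{t+1-i}.
Substitute known values:
  E[X_{t+1} | ...] = (-0.216) * (3) + (-0.567) * (-1)
                   = -0.0810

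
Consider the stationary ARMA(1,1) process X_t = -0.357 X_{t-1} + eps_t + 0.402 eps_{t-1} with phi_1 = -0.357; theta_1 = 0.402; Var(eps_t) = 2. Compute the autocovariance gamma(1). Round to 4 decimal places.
\gamma(1) = 0.0883

Multiply the model equation by X_{t-k} and take expectations. With theta_0 = psi_0 = 1 and psi_j the MA(infinity) weights, this gives
  gamma(k) - sum_i phi_i gamma(k-i) = c_k,
  c_k = sigma^2 * sum_{j=k..q} theta_j psi_{j-k}   (c_k = 0 for k > q),
using gamma(-m) = gamma(m).
psi-weights needed (psi_j = theta_j + sum_i phi_i psi_{j-i}):
  psi_1 = theta_1 + phi_1 = 0.402 + (-0.357) = 0.045
Right-hand sides:
  c_0 = sigma^2 (1 + theta_1 psi_1) = 2 * (1 + (0.402)(0.045)) = 2 * 1.01809 = 2.03618
  c_1 = sigma^2 theta_1 = 2 * (0.402) = 0.804
  c_2 = 0
Equations for k = 0 and k = 1 (AR order 1):
  gamma(0) = phi_1 gamma(1) + c_0
  gamma(1) = phi_1 gamma(0) + c_1
Substituting the second into the first: gamma(0) (1 - phi_1^2) = c_0 + phi_1 c_1, so
  gamma(0) = (c_0 + phi_1 c_1) / (1 - phi_1^2) = (2.03618 + (-0.357)(0.804)) / (1 - (-0.357)^2) = 1.749152 / 0.872551 = 2.004642.
  gamma(1) = phi_1 gamma(0) + c_1 = (-0.357)(2.004642) + (0.804) = 0.088343.
Therefore gamma(1) = 0.0883 (to 4 decimal places).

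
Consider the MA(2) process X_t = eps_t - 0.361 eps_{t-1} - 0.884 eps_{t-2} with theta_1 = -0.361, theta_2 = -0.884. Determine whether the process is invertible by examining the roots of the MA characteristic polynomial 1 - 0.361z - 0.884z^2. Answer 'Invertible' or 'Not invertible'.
\text{Not invertible}

The MA(q) characteristic polynomial is P(z) = 1 - 0.361z - 0.884z^2.
Invertibility requires all roots to lie outside the unit circle, i.e. |z| > 1 for every root.
Set 1 + (-0.361) z + (-0.884) z^2 = 0, i.e. a z^2 + b z + c = 0 with a = -0.884, b = -0.361, c = 1.
Discriminant D = b^2 - 4ac = (-0.361)^2 - 4*(-0.884)*1 = 0.130321 - (-3.536) = 3.666321.
D >= 0, so the roots are real: z = (-b +/- sqrt(D)) / (2a) = (0.361 +/- 1.914764) / (-1.768).
  z_1 = (0.361 + 1.914764) / (-1.768) = -1.2872,   |z_1| = 1.2872.
  z_2 = (0.361 - 1.914764) / (-1.768) = 0.8788,   |z_2| = 0.8788.
Moduli of all roots: 1.2872, 0.8788.
All moduli strictly greater than 1? No.
Verdict: Not invertible.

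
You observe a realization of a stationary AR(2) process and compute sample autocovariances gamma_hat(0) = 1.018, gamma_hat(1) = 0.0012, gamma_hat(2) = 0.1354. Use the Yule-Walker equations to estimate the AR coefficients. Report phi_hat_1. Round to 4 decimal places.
\hat\phi_{1} = 0.0010

The Yule-Walker equations for an AR(p) process read, in matrix form,
  Gamma_p phi = r_p,   with   (Gamma_p)_{ij} = gamma(|i - j|),
                       (r_p)_i = gamma(i),   i,j = 1..p.
Substitute the sample gammas (Toeplitz matrix and right-hand side of size 2):
  Gamma_p = [[1.018, 0.0012], [0.0012, 1.018]]
  r_p     = [0.0012, 0.1354]
Written out:
  1.018 phi_1 + 0.0012 phi_2 = 0.0012
  0.0012 phi_1 + 1.018 phi_2 = 0.1354
Solve by Cramer's rule:
  det = gamma(0)^2 - gamma(1)^2 = (1.018)^2 - (0.0012)^2 = 1.036324 - 0.00000144 = 1.03632256
  phi_hat_1 = [gamma(1) gamma(0) - gamma(1) gamma(2)] / det = [(0.0012)(1.018) - (0.0012)(0.1354)] / 1.03632256 = 0.00105912 / 1.03632256 = 0.001
  phi_hat_2 = [gamma(0) gamma(2) - gamma(1)^2] / det = [(1.018)(0.1354) - (0.0012)^2] / 1.03632256 = 0.13783576 / 1.03632256 = 0.133
So phi_hat = [0.0010, 0.1330].
Therefore phi_hat_1 = 0.0010.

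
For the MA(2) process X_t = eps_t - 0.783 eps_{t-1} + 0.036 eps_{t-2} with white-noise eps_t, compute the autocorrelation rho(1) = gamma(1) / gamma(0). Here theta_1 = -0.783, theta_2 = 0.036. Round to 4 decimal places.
\rho(1) = -0.5025

For an MA(q) process with theta_0 = 1, the autocovariance is
  gamma(k) = sigma^2 * sum_{i=0..q-k} theta_i * theta_{i+k},
and rho(k) = gamma(k) / gamma(0). Sigma^2 cancels.
  numerator   = (1)*(-0.783) + (-0.783)*(0.036) = -0.811188.
  denominator = (1)^2 + (-0.783)^2 + (0.036)^2 = 1.614385.
  rho(1) = -0.811188 / 1.614385 = -0.5025.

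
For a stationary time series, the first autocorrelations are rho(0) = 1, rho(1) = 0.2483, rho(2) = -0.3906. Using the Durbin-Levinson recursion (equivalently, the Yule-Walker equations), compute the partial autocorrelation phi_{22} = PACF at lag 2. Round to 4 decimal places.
\phi_{22} = -0.4820

The PACF at lag k is phi_{kk}, the last component of the solution
to the Yule-Walker system G_k phi = r_k where
  (G_k)_{ij} = rho(|i - j|), (r_k)_i = rho(i), i,j = 1..k.
Equivalently, Durbin-Levinson gives phi_{kk} iteratively:
  phi_{11} = rho(1)
  phi_{kk} = [rho(k) - sum_{j=1..k-1} phi_{k-1,j} rho(k-j)]
            / [1 - sum_{j=1..k-1} phi_{k-1,j} rho(j)],
  phi_{k,j} = phi_{k-1,j} - phi_{kk} phi_{k-1,k-j},  j = 1..k-1.
Step k = 1:
  phi_11 = rho(1) = 0.2483.
Step k = 2:
  phi_22 = [rho(2) - phi_11 rho(1)] / [1 - phi_11 rho(1)] = [-0.3906 - (0.2483)(0.2483)] / [1 - (0.2483)(0.2483)]
         = -0.45225289 / 0.93834711 = -0.482.
Therefore phi_{22} = -0.4820.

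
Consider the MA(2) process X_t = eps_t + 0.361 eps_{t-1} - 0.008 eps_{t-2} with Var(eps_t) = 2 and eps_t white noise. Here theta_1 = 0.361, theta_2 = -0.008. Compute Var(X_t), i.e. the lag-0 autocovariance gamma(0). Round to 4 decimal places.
\gamma(0) = 2.2608

For an MA(q) process X_t = eps_t + sum_i theta_i eps_{t-i} with
Var(eps_t) = sigma^2, the variance is
  gamma(0) = sigma^2 * (1 + sum_i theta_i^2).
  sum_i theta_i^2 = (0.361)^2 + (-0.008)^2 = 0.130321 + 0.000064 = 0.130385.
  gamma(0) = 2 * (1 + 0.130385) = 2 * 1.130385 = 2.26077, which rounds to 2.2608.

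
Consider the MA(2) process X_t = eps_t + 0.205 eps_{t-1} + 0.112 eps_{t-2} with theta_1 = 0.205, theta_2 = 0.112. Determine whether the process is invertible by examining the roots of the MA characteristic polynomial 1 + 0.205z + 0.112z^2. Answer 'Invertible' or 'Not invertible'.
\text{Invertible}

The MA(q) characteristic polynomial is P(z) = 1 + 0.205z + 0.112z^2.
Invertibility requires all roots to lie outside the unit circle, i.e. |z| > 1 for every root.
Set 1 + (0.205) z + (0.112) z^2 = 0, i.e. a z^2 + b z + c = 0 with a = 0.112, b = 0.205, c = 1.
Discriminant D = b^2 - 4ac = (0.205)^2 - 4*(0.112)*1 = 0.042025 - (0.448) = -0.405975.
D < 0, so the roots are the complex-conjugate pair z = (-b +/- i sqrt(-D)) / (2a) = -0.9152 +/- 2.8445i.
For a conjugate pair |z|^2 = z * conj(z) = (product of roots) = c/a = 1/(0.112) = 8.928571, so |z| = sqrt(8.928571) = 2.9881 for both roots.
Moduli of all roots: 2.9881, 2.9881.
All moduli strictly greater than 1? Yes.
Verdict: Invertible.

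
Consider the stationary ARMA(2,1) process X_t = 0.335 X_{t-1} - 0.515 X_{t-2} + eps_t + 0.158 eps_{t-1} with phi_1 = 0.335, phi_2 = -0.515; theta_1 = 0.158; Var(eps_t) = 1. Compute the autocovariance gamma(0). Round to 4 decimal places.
\gamma(0) = 1.5666

Multiply the model equation by X_{t-k} and take expectations. With theta_0 = psi_0 = 1 and psi_j the MA(infinity) weights, this gives
  gamma(k) - sum_i phi_i gamma(k-i) = c_k,
  c_k = sigma^2 * sum_{j=k..q} theta_j psi_{j-k}   (c_k = 0 for k > q),
using gamma(-m) = gamma(m).
psi-weights needed (psi_j = theta_j + sum_i phi_i psi_{j-i}):
  psi_1 = theta_1 + phi_1 = 0.158 + (0.335) = 0.493
Right-hand sides:
  c_0 = sigma^2 (1 + theta_1 psi_1) = 1 * (1 + (0.158)(0.493)) = 1 * 1.077894 = 1.077894
  c_1 = sigma^2 theta_1 = 1 * (0.158) = 0.158
  c_2 = 0
Equations for k = 0, 1, 2 (AR order 2, c_2 = 0):
  (E0) gamma(0) = phi_1 gamma(1) + phi_2 gamma(2) + c_0
  (E1) gamma(1) = phi_1 gamma(0) + phi_2 gamma(1) + c_1
  (E2) gamma(2) = phi_1 gamma(1) + phi_2 gamma(0)
From (E1): gamma(1) = A gamma(0) + B with
  A = phi_1 / (1 - phi_2) = 0.335 / 1.515 = 0.221122,   B = c_1 / (1 - phi_2) = 0.158 / 1.515 = 0.10429.
Insert (E2) into (E0): gamma(0) (1 - phi_2^2) = phi_1 (1 + phi_2) gamma(1) + c_0.
  phi_1 (1 + phi_2) = (0.335)(0.485) = 0.162475,   1 - phi_2^2 = 0.734775.
Replace gamma(1) by A gamma(0) + B and collect gamma(0):
  gamma(0) [0.734775 - (0.162475)(0.221122)] = (0.162475)(0.10429) + 1.077894
  gamma(0) * 0.698848 = 1.094839
  gamma(0) = 1.094839 / 0.698848 = 1.566633.
Therefore gamma(0) = 1.5666 (to 4 decimal places).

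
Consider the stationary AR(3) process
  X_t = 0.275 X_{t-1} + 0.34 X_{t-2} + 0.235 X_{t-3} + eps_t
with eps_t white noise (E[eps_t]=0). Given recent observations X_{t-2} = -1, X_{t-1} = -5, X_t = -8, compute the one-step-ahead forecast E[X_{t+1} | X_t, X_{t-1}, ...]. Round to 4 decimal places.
E[X_{t+1} \mid \mathcal F_t] = -4.1350

For an AR(p) model X_t = c + sum_i phi_i X_{t-i} + eps_t, the
one-step-ahead conditional mean is
  E[X_{t+1} | X_t, ...] = c + sum_i phi_i X_{t+1-i}.
Substitute known values:
  E[X_{t+1} | ...] = (0.275) * (-8) + (0.34) * (-5) + (0.235) * (-1)
                   = -4.1350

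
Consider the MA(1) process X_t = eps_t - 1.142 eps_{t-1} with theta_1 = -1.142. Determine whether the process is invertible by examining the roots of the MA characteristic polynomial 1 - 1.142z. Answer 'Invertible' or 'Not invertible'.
\text{Not invertible}

The MA(q) characteristic polynomial is P(z) = 1 - 1.142z.
Invertibility requires all roots to lie outside the unit circle, i.e. |z| > 1 for every root.
This is linear in z: 1 + (-1.142) z = 0  =>  z = -1/(-1.142) = 0.875657,  |z| = 0.875657.
Moduli of all roots: 0.8757.
All moduli strictly greater than 1? No.
Verdict: Not invertible.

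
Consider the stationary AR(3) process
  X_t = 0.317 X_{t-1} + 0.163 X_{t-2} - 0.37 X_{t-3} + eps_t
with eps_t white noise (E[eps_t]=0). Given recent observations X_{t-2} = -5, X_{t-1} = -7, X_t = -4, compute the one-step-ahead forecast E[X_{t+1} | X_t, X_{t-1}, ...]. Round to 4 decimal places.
E[X_{t+1} \mid \mathcal F_t] = -0.5590

For an AR(p) model X_t = c + sum_i phi_i X_{t-i} + eps_t, the
one-step-ahead conditional mean is
  E[X_{t+1} | X_t, ...] = c + sum_i phi_i X_{t+1-i}.
Substitute known values:
  E[X_{t+1} | ...] = (0.317) * (-4) + (0.163) * (-7) + (-0.37) * (-5)
                   = -0.5590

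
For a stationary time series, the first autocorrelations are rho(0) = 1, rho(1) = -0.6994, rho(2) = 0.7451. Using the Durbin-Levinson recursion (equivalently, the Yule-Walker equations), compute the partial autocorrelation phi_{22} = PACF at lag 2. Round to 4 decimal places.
\phi_{22} = 0.5010

The PACF at lag k is phi_{kk}, the last component of the solution
to the Yule-Walker system G_k phi = r_k where
  (G_k)_{ij} = rho(|i - j|), (r_k)_i = rho(i), i,j = 1..k.
Equivalently, Durbin-Levinson gives phi_{kk} iteratively:
  phi_{11} = rho(1)
  phi_{kk} = [rho(k) - sum_{j=1..k-1} phi_{k-1,j} rho(k-j)]
            / [1 - sum_{j=1..k-1} phi_{k-1,j} rho(j)],
  phi_{k,j} = phi_{k-1,j} - phi_{kk} phi_{k-1,k-j},  j = 1..k-1.
Step k = 1:
  phi_11 = rho(1) = -0.6994.
Step k = 2:
  phi_22 = [rho(2) - phi_11 rho(1)] / [1 - phi_11 rho(1)] = [0.7451 - (-0.6994)(-0.6994)] / [1 - (-0.6994)(-0.6994)]
         = 0.25593964 / 0.51083964 = 0.501.
Therefore phi_{22} = 0.5010.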